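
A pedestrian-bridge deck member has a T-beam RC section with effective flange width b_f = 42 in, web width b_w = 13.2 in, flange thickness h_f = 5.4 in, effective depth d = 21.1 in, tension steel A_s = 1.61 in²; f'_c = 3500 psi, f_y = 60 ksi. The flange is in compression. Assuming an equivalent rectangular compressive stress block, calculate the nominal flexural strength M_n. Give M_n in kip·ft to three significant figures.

M_n ≈ 167 kip·ft

Tension: T = A_s f_y = 1.61 × 60 = 96.6 kips.
Try a within the flange: a = T/(0.85 f'_c b_f) = 96.6/(0.85 × 3.5 × 42) = 0.773 in.
Since a = 0.773 ≤ h_f = 5.4 in, the stress block lies entirely in the flange; analyse as a rectangular beam of width b_f.
M_n = T(d − a/2) = 96.6 × (21.1 − 0.3865) = 2000.9 kip·in.
M_n = 2000.9/12 = 166.74 kip·ft.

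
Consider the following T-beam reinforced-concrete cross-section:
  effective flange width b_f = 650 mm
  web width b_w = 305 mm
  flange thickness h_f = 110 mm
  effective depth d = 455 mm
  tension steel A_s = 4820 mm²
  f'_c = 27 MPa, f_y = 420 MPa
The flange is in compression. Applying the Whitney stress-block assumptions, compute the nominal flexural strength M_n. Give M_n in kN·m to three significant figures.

M_n ≈ 778 kN·m

Tension: T = A_s f_y = 4820 × 420 = 2024400 N.
Try a within the flange: a = T/(0.85 f'_c b_f) = 2024400/(0.85 × 27 × 650) = 135.71 mm.
a = 135.71 > h_f = 110 mm: the block extends into the web. Split into flange-overhang and web parts.
C_f = 0.85 f'_c (b_f − b_w) h_f = 0.85 × 27 × (650 − 305) × 110 = 870953 N.
Remaining web compression depth: a_w = (T − C_f)/(0.85 f'_c b_w) = (2024400 − 870953)/(0.85 × 27 × 305) = 164.78 mm.
M_n = C_f(d − h_f/2) + (T − C_f)(d − a_w/2) = 870953 × (455 − 55) + 1153447 × (455 − 82.39) = 348.38 + 429.79 = 778.17 × 10⁶ N·mm.
M_n = 778.17 kN·m.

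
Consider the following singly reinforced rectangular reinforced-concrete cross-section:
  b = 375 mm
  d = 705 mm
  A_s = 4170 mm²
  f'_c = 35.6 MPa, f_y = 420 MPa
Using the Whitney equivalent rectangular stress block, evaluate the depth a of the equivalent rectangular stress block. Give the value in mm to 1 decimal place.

T = A_s f_y = 4170 × 420 = 1751400 N = 1751.4 kN.
Setting C = 0.85 f'_c a b equal to T: a = 1751400/(0.85 × 35.6 × 375) = 154.3 mm.

a ≈ 154.3 mm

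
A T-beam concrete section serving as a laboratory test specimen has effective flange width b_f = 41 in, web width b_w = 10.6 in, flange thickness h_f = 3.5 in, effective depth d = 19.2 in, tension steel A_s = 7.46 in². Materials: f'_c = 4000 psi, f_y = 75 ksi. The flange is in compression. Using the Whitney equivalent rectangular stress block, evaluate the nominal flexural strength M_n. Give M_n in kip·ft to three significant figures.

Tension: T = A_s f_y = 7.46 × 75 = 559.5 kips.
Try a within the flange: a = T/(0.85 f'_c b_f) = 559.5/(0.85 × 4 × 41) = 4.014 in.
a = 4.014 > h_f = 3.5 in: the block extends into the web. Split into flange-overhang and web parts.
C_f = 0.85 f'_c (b_f − b_w) h_f = 0.85 × 4 × (41 − 10.6) × 3.5 = 361.8 kips.
Remaining web compression depth: a_w = (T − C_f)/(0.85 f'_c b_w) = (559.5 − 361.8)/(0.85 × 4 × 10.6) = 5.486 in.
M_n = C_f(d − h_f/2) + (T − C_f)(d − a_w/2) = 361.8 × (19.2 − 1.75) + 197.7 × (19.2 − 2.743) = 6313.4 + 3253.5 = 9566.9 kip·in.
M_n = 9566.9/12 = 797.24 kip·ft.

M_n ≈ 797 kip·ft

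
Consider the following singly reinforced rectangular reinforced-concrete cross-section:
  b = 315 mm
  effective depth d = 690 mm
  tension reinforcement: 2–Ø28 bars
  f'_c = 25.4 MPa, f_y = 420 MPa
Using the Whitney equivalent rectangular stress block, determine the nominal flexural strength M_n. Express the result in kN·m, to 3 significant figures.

A_s = 2 × 616 = 1232 mm².
T = A_s f_y = 1232 × 420 = 517440 N = 517.44 kN.
From C = T: a = T/(0.85 f'_c b) = 517440/(0.85 × 25.4 × 315) = 76.08 mm.
M_n = T(d − a/2) = 517.44 kN × (690 − 38.04) mm = 337.35 kN·m.

M_n ≈ 337 kN·m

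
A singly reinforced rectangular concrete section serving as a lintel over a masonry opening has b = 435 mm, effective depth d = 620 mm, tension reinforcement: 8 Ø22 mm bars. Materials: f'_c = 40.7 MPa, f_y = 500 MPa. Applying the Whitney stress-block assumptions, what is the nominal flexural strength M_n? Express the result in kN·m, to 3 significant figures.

A_s = 8 × 380 = 3040 mm².
T = A_s f_y = 3040 × 500 = 1520000 N = 1520 kN.
From C = T: a = T/(0.85 f'_c b) = 1520000/(0.85 × 40.7 × 435) = 101.00 mm.
M_n = T(d − a/2) = 1520 kN × (620 − 50.5) mm = 865.64 kN·m.

M_n ≈ 866 kN·m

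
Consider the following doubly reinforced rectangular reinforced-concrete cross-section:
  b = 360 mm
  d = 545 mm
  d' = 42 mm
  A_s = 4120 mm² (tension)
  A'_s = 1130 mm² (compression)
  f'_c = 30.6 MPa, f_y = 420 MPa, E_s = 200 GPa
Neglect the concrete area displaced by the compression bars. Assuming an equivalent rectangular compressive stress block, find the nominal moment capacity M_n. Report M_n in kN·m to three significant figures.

Assume both tension and compression steel yield.
Net tension couple steel: A_s − A'_s = 2990 mm².
a = (A_s − A'_s) f_y / (0.85 f'_c b) = 1255800/(0.85 × 30.6 × 360) = 134.12 mm.
c = a/β₁ = 134.12/0.831 = 161.40 mm; ε'_s = 0.003(c − d')/c = 0.0022 ≥ f_y/E_s = 0.0021, so compression steel does yield.
M_n = (A_s − A'_s) f_y (d − a/2) + A'_s f_y (d − d') = [1255800 × (545 − 67.06) + 474600 × (545 − 42)] × 10⁻⁶ = 600.20 + 238.72 = 838.92 kN·m.

M_n ≈ 839 kN·m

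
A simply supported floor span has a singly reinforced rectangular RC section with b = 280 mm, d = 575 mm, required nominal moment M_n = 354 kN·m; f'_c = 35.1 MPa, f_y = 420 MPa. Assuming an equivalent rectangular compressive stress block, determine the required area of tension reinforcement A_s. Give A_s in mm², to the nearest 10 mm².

A_s ≈ 1570 mm²

With M_n = 0.85 f'_c a b (d − a/2), solve the quadratic for a:
a = d − √(d² − 2M_n/(0.85 f'_c b)) = 575 − √(575² − 2 × 354×10⁶/(0.85 × 35.1 × 280)) = 79.14 mm.
A_s = 0.85 f'_c a b / f_y = 0.85 × 35.1 × 79.14 × 280 / 420 = 1574.1 mm².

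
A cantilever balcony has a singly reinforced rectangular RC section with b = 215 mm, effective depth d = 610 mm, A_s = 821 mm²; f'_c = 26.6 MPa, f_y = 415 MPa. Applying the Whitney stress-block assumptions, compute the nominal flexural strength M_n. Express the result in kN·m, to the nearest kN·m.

M_n ≈ 196 kN·m

T = A_s f_y = 821 × 415 = 340715 N = 340.715 kN.
From C = T: a = T/(0.85 f'_c b) = 340715/(0.85 × 26.6 × 215) = 70.09 mm.
M_n = T(d − a/2) = 340.715 kN × (610 − 35.045) mm = 195.90 kN·m.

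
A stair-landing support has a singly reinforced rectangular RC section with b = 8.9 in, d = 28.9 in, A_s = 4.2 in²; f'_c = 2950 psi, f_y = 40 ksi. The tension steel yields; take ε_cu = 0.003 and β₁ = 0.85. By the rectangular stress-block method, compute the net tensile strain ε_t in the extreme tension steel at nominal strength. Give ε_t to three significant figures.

a = A_s f_y/(0.85 f'_c b) = 7.528 in.
β₁ = 0.85, so c = a/β₁ = 7.528/0.85 = 8.856 in.
From the linear strain diagram with ε_cu = 0.003: ε_t = 0.003 (d − c)/c = 0.003 × (28.9 − 8.856)/8.856 = 0.00679.
Since ε_t ≥ 0.005, the section is tension-controlled.

ε_t ≈ 0.00679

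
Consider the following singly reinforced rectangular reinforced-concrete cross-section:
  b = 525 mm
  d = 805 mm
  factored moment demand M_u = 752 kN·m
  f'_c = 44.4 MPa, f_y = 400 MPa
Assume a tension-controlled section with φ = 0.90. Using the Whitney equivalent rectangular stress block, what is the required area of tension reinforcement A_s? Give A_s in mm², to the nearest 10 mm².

M_n = M_u/φ = 752/0.90 = 835.556 kN·m.
With M_n = 0.85 f'_c a b (d − a/2), solve the quadratic for a:
a = d − √(d² − 2M_n/(0.85 f'_c b)) = 805 − √(805² − 2 × 835.556×10⁶/(0.85 × 44.4 × 525)) = 54.21 mm.
A_s = 0.85 f'_c a b / f_y = 0.85 × 44.4 × 54.21 × 525 / 400 = 2685.2 mm².

A_s ≈ 2690 mm²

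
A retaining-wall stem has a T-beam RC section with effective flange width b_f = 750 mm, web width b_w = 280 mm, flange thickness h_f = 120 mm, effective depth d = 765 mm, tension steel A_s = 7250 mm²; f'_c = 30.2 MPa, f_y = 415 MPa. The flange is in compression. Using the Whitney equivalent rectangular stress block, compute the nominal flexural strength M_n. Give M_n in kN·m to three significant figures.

M_n ≈ 2050 kN·m

Tension: T = A_s f_y = 7250 × 415 = 3008750 N.
Try a within the flange: a = T/(0.85 f'_c b_f) = 3008750/(0.85 × 30.2 × 750) = 156.28 mm.
a = 156.28 > h_f = 120 mm: the block extends into the web. Split into flange-overhang and web parts.
C_f = 0.85 f'_c (b_f − b_w) h_f = 0.85 × 30.2 × (750 − 280) × 120 = 1447788 N.
Remaining web compression depth: a_w = (T − C_f)/(0.85 f'_c b_w) = (3008750 − 1447788)/(0.85 × 30.2 × 280) = 217.17 mm.
M_n = C_f(d − h_f/2) + (T − C_f)(d − a_w/2) = 1447788 × (765 − 60) + 1560962 × (765 − 108.585) = 1020.69 + 1024.64 = 2045.33 × 10⁶ N·mm.
M_n = 2045.33 kN·m.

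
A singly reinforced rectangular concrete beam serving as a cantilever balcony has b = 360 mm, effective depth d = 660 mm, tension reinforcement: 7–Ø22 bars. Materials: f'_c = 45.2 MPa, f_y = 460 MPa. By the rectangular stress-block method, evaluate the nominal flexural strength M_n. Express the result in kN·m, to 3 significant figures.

M_n ≈ 753 kN·m

A_s = 7 × 380 = 2660 mm².
T = A_s f_y = 2660 × 460 = 1223600 N = 1223.6 kN.
From C = T: a = T/(0.85 f'_c b) = 1223600/(0.85 × 45.2 × 360) = 88.47 mm.
M_n = T(d − a/2) = 1223.6 kN × (660 − 44.235) mm = 753.45 kN·m.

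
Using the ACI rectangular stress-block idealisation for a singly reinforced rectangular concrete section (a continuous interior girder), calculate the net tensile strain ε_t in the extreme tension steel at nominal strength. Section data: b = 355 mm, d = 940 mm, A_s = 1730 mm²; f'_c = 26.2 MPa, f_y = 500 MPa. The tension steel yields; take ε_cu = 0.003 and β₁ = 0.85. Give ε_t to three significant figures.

ε_t ≈ 0.0189

a = A_s f_y/(0.85 f'_c b) = 109.41 mm.
β₁ = 0.85, so c = a/β₁ = 109.41/0.85 = 128.72 mm.
From the linear strain diagram with ε_cu = 0.003: ε_t = 0.003 (d − c)/c = 0.003 × (940 − 128.72)/128.72 = 0.0189.
Since ε_t ≥ 0.005, the section is tension-controlled.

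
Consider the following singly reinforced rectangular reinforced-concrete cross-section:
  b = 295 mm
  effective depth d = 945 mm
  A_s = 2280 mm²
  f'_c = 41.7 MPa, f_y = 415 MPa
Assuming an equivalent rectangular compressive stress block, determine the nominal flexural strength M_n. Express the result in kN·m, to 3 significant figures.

T = A_s f_y = 2280 × 415 = 946200 N = 946.2 kN.
From C = T: a = T/(0.85 f'_c b) = 946200/(0.85 × 41.7 × 295) = 90.49 mm.
M_n = T(d − a/2) = 946.2 kN × (945 − 45.245) mm = 851.35 kN·m.

M_n ≈ 851 kN·m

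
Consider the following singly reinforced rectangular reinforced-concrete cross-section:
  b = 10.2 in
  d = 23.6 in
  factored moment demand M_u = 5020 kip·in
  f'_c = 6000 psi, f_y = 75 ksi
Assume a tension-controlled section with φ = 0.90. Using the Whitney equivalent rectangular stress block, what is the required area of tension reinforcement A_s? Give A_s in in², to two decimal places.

M_n = M_u/φ = 5020/0.90 = 5577.78 kip·in.
From M_n = 0.85 f'_c a b (d − a/2):
a = d − √(d² − 2M_n/(0.85 f'_c b)) = 23.6 − √(23.6² − 2 × 5577.78/(0.85 × 6 × 10.2)) = 5.093 in.
A_s = 0.85 f'_c a b / f_y = 0.85 × 6 × 5.093 × 10.2 / 75 = 3.533 in².

A_s ≈ 3.53 in²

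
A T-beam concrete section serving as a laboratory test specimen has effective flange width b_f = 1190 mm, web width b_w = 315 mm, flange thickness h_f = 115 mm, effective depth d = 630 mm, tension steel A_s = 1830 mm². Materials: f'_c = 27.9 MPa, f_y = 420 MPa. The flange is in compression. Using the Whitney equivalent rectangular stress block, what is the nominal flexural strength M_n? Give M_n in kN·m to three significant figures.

Tension: T = A_s f_y = 1830 × 420 = 768600 N.
Try a within the flange: a = T/(0.85 f'_c b_f) = 768600/(0.85 × 27.9 × 1190) = 27.24 mm.
Since a = 27.24 ≤ h_f = 115 mm, the stress block lies entirely in the flange; analyse as a rectangular beam of width b_f.
M_n = T(d − a/2) = 768600 × (630 − 13.62) = 473.75 × 10⁶ N·mm.
M_n = 473.75 kN·m.

M_n ≈ 474 kN·m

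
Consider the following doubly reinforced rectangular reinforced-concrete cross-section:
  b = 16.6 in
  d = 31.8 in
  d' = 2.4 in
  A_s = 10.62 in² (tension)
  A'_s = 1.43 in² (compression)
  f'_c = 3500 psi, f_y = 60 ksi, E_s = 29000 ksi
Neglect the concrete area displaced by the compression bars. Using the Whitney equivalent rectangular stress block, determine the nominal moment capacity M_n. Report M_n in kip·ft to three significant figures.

Assume both steels yield.
a = (A_s − A'_s) f_y/(0.85 f'_c b) = (10.62 − 1.43) × 60/(0.85 × 3.5 × 16.6) = 11.165 in.
c = a/β₁ = 11.165/0.85 = 13.135 in; ε'_s = 0.003(c − d')/c = 0.0025 ≥ ε_y = 0.0021, so the compression steel yields.
M_n = (A_s − A'_s) f_y (d − a/2) + A'_s f_y (d − d') = 551.4 × (31.8 − 5.5825) + 85.8 × (31.8 − 2.4) = 14456.3 + 2522.5 = 16978.8 kip·in = 16978.8/12 = 1414.90 kip·ft.

M_n ≈ 1410 kip·ft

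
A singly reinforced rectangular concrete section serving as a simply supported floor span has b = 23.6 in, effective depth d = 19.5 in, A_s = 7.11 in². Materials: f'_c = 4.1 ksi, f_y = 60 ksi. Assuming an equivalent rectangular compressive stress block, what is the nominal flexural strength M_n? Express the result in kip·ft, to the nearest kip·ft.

M_n ≈ 601 kip·ft

T = A_s f_y = 7.11 × 60 = 426.6 kips.
a = T/(0.85 f'_c b) = 426.6/(0.85 × 4.1 × 23.6) = 5.187 in.
M_n = T(d − a/2) = 426.6 × (19.5 − 2.5935) = 7212.3 kip·in = 7212.3/12 = 601.03 kip·ft.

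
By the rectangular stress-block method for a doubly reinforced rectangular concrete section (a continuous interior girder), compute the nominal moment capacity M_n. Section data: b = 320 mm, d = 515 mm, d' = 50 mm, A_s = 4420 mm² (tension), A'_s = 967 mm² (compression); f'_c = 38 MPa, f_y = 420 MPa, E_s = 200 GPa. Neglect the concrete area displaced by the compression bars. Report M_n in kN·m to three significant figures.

Assume both tension and compression steel yield.
Net tension couple steel: A_s − A'_s = 3453 mm².
a = (A_s − A'_s) f_y / (0.85 f'_c b) = 1450260/(0.85 × 38 × 320) = 140.31 mm.
c = a/β₁ = 140.31/0.779 = 180.12 mm; ε'_s = 0.003(c − d')/c = 0.0022 ≥ f_y/E_s = 0.0021, so compression steel does yield.
M_n = (A_s − A'_s) f_y (d − a/2) + A'_s f_y (d − d') = [1450260 × (515 − 70.155) + 406140 × (515 − 50)] × 10⁻⁶ = 645.14 + 188.86 = 834.00 kN·m.

M_n ≈ 834 kN·m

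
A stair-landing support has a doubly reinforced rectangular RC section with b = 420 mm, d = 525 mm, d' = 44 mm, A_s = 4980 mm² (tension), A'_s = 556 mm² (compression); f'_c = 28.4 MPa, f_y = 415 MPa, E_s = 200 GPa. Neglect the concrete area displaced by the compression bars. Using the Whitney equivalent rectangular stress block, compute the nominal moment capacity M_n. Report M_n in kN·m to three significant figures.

M_n ≈ 909 kN·m

Assume both tension and compression steel yield.
Net tension couple steel: A_s − A'_s = 4424 mm².
a = (A_s − A'_s) f_y / (0.85 f'_c b) = 1835960/(0.85 × 28.4 × 420) = 181.08 mm.
c = a/β₁ = 181.08/0.847 = 213.79 mm; ε'_s = 0.003(c − d')/c = 0.0024 ≥ f_y/E_s = 0.0021, so compression steel does yield.
M_n = (A_s − A'_s) f_y (d − a/2) + A'_s f_y (d − d') = [1835960 × (525 − 90.54) + 230740 × (525 − 44)] × 10⁻⁶ = 797.65 + 110.99 = 908.64 kN·m.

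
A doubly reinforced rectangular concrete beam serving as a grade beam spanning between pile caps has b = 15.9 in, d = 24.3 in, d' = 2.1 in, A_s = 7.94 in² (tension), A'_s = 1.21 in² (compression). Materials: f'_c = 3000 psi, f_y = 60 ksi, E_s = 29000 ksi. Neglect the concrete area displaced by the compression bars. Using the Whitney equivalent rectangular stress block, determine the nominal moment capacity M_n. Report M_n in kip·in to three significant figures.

Assume both steels yield.
a = (A_s − A'_s) f_y/(0.85 f'_c b) = (7.94 − 1.21) × 60/(0.85 × 3 × 15.9) = 9.959 in.
c = a/β₁ = 9.959/0.85 = 11.716 in; ε'_s = 0.003(c − d')/c = 0.0025 ≥ ε_y = 0.0021, so the compression steel yields.
M_n = (A_s − A'_s) f_y (d − a/2) + A'_s f_y (d − d') = 403.8 × (24.3 − 4.9795) + 72.6 × (24.3 − 2.1) = 7801.6 + 1611.7 = 9413.3 kip·in.

M_n ≈ 9410 kip·in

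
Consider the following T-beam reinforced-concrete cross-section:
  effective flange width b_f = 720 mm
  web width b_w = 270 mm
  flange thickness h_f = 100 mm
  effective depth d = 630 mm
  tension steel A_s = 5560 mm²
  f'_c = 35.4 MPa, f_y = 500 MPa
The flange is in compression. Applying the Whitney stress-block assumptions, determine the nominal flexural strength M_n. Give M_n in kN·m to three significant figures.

Tension: T = A_s f_y = 5560 × 500 = 2780000 N.
Try a within the flange: a = T/(0.85 f'_c b_f) = 2780000/(0.85 × 35.4 × 720) = 128.32 mm.
a = 128.32 > h_f = 100 mm: the block extends into the web. Split into flange-overhang and web parts.
C_f = 0.85 f'_c (b_f − b_w) h_f = 0.85 × 35.4 × (720 − 270) × 100 = 1354050 N.
Remaining web compression depth: a_w = (T − C_f)/(0.85 f'_c b_w) = (2780000 − 1354050)/(0.85 × 35.4 × 270) = 175.52 mm.
M_n = C_f(d − h_f/2) + (T − C_f)(d − a_w/2) = 1354050 × (630 − 50) + 1425950 × (630 − 87.76) = 785.35 + 773.21 = 1558.56 × 10⁶ N·mm.
M_n = 1558.56 kN·m.

M_n ≈ 1560 kN·m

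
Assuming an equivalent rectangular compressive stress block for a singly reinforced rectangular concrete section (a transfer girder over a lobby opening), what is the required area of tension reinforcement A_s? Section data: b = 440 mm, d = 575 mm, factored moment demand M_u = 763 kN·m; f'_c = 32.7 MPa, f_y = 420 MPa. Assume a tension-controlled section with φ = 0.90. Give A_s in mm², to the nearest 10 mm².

A_s ≈ 3980 mm²

M_n = M_u/φ = 763/0.90 = 847.778 kN·m.
With M_n = 0.85 f'_c a b (d − a/2), solve the quadratic for a:
a = d − √(d² − 2M_n/(0.85 f'_c b)) = 575 − √(575² − 2 × 847.778×10⁶/(0.85 × 32.7 × 440)) = 136.84 mm.
A_s = 0.85 f'_c a b / f_y = 0.85 × 32.7 × 136.84 × 440 / 420 = 3984.6 mm².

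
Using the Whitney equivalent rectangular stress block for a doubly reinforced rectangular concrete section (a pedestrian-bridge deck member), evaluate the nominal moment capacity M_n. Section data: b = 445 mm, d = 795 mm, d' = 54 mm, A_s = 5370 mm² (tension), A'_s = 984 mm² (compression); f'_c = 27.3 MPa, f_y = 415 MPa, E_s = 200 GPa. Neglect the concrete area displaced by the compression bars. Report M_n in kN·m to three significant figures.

Assume both tension and compression steel yield.
Net tension couple steel: A_s − A'_s = 4386 mm².
a = (A_s − A'_s) f_y / (0.85 f'_c b) = 1820190/(0.85 × 27.3 × 445) = 176.27 mm.
c = a/β₁ = 176.27/0.85 = 207.38 mm; ε'_s = 0.003(c − d')/c = 0.0022 ≥ f_y/E_s = 0.0021, so compression steel does yield.
M_n = (A_s − A'_s) f_y (d − a/2) + A'_s f_y (d − d') = [1820190 × (795 − 88.135) + 408360 × (795 − 54)] × 10⁻⁶ = 1286.63 + 302.59 = 1589.22 kN·m.

M_n ≈ 1590 kN·m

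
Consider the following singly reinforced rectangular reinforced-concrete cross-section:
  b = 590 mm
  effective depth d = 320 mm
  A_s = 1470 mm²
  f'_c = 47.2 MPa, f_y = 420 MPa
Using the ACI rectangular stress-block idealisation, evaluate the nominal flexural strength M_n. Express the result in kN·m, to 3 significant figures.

T = A_s f_y = 1470 × 420 = 617400 N = 617.4 kN.
From C = T: a = T/(0.85 f'_c b) = 617400/(0.85 × 47.2 × 590) = 26.08 mm.
M_n = T(d − a/2) = 617.4 kN × (320 − 13.04) mm = 189.52 kN·m.

M_n ≈ 190 kN·m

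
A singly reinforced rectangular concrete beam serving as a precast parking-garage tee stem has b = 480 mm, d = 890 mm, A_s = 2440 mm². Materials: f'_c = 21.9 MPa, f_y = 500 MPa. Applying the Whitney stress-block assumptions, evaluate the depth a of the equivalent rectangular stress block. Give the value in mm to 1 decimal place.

a ≈ 136.5 mm

T = A_s f_y = 2440 × 500 = 1220000 N = 1220 kN.
Setting C = 0.85 f'_c a b equal to T: a = 1220000/(0.85 × 21.9 × 480) = 136.5 mm.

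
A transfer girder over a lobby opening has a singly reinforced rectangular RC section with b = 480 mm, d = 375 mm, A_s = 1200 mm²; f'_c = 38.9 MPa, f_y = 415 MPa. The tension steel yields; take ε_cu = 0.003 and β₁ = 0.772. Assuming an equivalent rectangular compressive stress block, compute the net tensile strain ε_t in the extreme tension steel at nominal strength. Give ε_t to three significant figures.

ε_t ≈ 0.0247

a = A_s f_y/(0.85 f'_c b) = 31.38 mm.
β₁ = 0.772, so c = a/β₁ = 31.38/0.772 = 40.65 mm.
From the linear strain diagram with ε_cu = 0.003: ε_t = 0.003 (d − c)/c = 0.003 × (375 − 40.65)/40.65 = 0.0247.
Since ε_t ≥ 0.005, the section is tension-controlled.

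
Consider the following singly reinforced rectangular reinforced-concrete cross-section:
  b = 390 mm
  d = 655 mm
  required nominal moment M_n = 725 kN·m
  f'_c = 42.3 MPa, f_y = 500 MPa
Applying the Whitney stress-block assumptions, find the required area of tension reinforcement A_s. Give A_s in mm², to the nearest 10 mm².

A_s ≈ 2370 mm²

With M_n = 0.85 f'_c a b (d − a/2), solve the quadratic for a:
a = d − √(d² − 2M_n/(0.85 f'_c b)) = 655 − √(655² − 2 × 725×10⁶/(0.85 × 42.3 × 390)) = 84.37 mm.
A_s = 0.85 f'_c a b / f_y = 0.85 × 42.3 × 84.37 × 390 / 500 = 2366.1 mm².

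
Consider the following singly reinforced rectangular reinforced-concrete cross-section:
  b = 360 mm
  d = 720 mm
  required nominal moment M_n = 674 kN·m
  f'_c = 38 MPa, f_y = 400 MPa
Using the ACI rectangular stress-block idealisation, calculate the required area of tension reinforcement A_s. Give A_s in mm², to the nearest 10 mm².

A_s ≈ 2490 mm²

With M_n = 0.85 f'_c a b (d − a/2), solve the quadratic for a:
a = d − √(d² − 2M_n/(0.85 f'_c b)) = 720 − √(720² − 2 × 674×10⁶/(0.85 × 38 × 360)) = 85.59 mm.
A_s = 0.85 f'_c a b / f_y = 0.85 × 38 × 85.59 × 360 / 400 = 2488.1 mm².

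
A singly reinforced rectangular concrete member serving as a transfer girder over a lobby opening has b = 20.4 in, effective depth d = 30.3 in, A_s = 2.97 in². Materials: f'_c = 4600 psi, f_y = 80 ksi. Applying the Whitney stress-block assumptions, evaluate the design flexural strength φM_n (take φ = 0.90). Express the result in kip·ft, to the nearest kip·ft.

φM_n ≈ 513 kip·ft

T = A_s f_y = 2.97 × 80 = 237.6 kips.
a = T/(0.85 f'_c b) = 237.6/(0.85 × 4.6 × 20.4) = 2.979 in.
M_n = T(d − a/2) = 237.6 × (30.3 − 1.4895) = 6845.4 kip·in = 6845.4/12 = 570.45 kip·ft.
φM_n = 0.90 × 570.45 = 513.41 kip·ft.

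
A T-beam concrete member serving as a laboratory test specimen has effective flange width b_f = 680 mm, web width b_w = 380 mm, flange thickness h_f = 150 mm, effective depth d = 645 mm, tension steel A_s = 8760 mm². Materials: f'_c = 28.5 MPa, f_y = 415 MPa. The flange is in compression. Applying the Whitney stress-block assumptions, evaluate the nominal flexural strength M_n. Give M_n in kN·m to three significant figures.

Tension: T = A_s f_y = 8760 × 415 = 3635400 N.
Try a within the flange: a = T/(0.85 f'_c b_f) = 3635400/(0.85 × 28.5 × 680) = 220.69 mm.
a = 220.69 > h_f = 150 mm: the block extends into the web. Split into flange-overhang and web parts.
C_f = 0.85 f'_c (b_f − b_w) h_f = 0.85 × 28.5 × (680 − 380) × 150 = 1090125 N.
Remaining web compression depth: a_w = (T − C_f)/(0.85 f'_c b_w) = (3635400 − 1090125)/(0.85 × 28.5 × 380) = 276.50 mm.
M_n = C_f(d − h_f/2) + (T − C_f)(d − a_w/2) = 1090125 × (645 − 75) + 2545275 × (645 − 138.25) = 621.37 + 1289.82 = 1911.19 × 10⁶ N·mm.
M_n = 1911.19 kN·m.

M_n ≈ 1910 kN·m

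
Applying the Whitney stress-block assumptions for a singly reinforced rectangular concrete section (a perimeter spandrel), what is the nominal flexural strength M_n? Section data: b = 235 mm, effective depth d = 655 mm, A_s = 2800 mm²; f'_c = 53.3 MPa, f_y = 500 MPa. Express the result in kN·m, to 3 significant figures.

T = A_s f_y = 2800 × 500 = 1400000 N = 1400 kN.
From C = T: a = T/(0.85 f'_c b) = 1400000/(0.85 × 53.3 × 235) = 131.50 mm.
M_n = T(d − a/2) = 1400 kN × (655 − 65.75) mm = 824.95 kN·m.

M_n ≈ 825 kN·m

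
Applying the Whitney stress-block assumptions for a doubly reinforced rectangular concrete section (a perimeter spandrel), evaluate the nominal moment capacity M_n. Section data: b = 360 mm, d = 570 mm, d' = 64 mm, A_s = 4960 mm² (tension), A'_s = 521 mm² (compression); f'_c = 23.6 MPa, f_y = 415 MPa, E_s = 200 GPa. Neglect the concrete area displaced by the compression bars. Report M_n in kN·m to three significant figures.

Assume both tension and compression steel yield.
Net tension couple steel: A_s − A'_s = 4439 mm².
a = (A_s − A'_s) f_y / (0.85 f'_c b) = 1842185/(0.85 × 23.6 × 360) = 255.09 mm.
c = a/β₁ = 255.09/0.85 = 300.11 mm; ε'_s = 0.003(c − d')/c = 0.0024 ≥ f_y/E_s = 0.0021, so compression steel does yield.
M_n = (A_s − A'_s) f_y (d − a/2) + A'_s f_y (d − d') = [1842185 × (570 − 127.545) + 216215 × (570 − 64)] × 10⁻⁶ = 815.08 + 109.40 = 924.48 kN·m.

M_n ≈ 924 kN·m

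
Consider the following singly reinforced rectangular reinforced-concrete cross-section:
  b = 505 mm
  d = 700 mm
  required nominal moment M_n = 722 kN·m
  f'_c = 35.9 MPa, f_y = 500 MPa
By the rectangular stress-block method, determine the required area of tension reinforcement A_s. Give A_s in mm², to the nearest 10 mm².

With M_n = 0.85 f'_c a b (d − a/2), solve the quadratic for a:
a = d − √(d² − 2M_n/(0.85 f'_c b)) = 700 − √(700² − 2 × 722×10⁶/(0.85 × 35.9 × 505)) = 70.48 mm.
A_s = 0.85 f'_c a b / f_y = 0.85 × 35.9 × 70.48 × 505 / 500 = 2172.2 mm².

A_s ≈ 2170 mm²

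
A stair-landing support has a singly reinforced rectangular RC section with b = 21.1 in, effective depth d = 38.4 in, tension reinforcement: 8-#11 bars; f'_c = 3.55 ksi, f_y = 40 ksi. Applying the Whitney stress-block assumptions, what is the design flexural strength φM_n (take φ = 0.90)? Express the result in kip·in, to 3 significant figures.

φM_n ≈ 15500 kip·in

A_s = 8 × 1.56 = 12.48 in².
T = A_s f_y = 12.48 × 40 = 499.2 kips.
a = T/(0.85 f'_c b) = 499.2/(0.85 × 3.55 × 21.1) = 7.841 in.
M_n = T(d − a/2) = 499.2 × (38.4 − 3.9205) = 17212.2 kip·in.
φM_n = 0.90 × 17212.2 = 15491.0 kip·in.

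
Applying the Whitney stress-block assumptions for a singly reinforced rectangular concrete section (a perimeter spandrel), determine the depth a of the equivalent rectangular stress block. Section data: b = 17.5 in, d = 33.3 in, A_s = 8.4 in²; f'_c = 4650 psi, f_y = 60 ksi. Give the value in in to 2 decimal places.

T = A_s f_y = 8.4 × 60 = 504 kips.
a = T/(0.85 f'_c b) = 504/(0.85 × 4.65 × 17.5) = 7.29 in.

a ≈ 7.29 in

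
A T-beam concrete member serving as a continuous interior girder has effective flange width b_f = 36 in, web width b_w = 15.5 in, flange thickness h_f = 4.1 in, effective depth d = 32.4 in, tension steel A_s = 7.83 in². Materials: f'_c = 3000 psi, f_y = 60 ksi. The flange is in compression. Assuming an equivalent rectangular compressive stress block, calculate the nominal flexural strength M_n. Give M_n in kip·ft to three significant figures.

Tension: T = A_s f_y = 7.83 × 60 = 469.8 kips.
Try a within the flange: a = T/(0.85 f'_c b_f) = 469.8/(0.85 × 3 × 36) = 5.118 in.
a = 5.118 > h_f = 4.1 in: the block extends into the web. Split into flange-overhang and web parts.
C_f = 0.85 f'_c (b_f − b_w) h_f = 0.85 × 3 × (36 − 15.5) × 4.1 = 214.3 kips.
Remaining web compression depth: a_w = (T − C_f)/(0.85 f'_c b_w) = (469.8 − 214.3)/(0.85 × 3 × 15.5) = 6.464 in.
M_n = C_f(d − h_f/2) + (T − C_f)(d − a_w/2) = 214.3 × (32.4 − 2.05) + 255.5 × (32.4 − 3.232) = 6504.0 + 7452.4 = 13956.4 kip·in.
M_n = 13956.4/12 = 1163.03 kip·ft.

M_n ≈ 1160 kip·ft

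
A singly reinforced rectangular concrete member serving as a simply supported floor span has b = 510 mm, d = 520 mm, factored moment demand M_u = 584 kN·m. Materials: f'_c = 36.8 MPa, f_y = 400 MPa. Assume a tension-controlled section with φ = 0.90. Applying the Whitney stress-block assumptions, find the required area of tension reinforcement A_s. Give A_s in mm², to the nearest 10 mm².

M_n = M_u/φ = 584/0.90 = 648.889 kN·m.
With M_n = 0.85 f'_c a b (d − a/2), solve the quadratic for a:
a = d − √(d² − 2M_n/(0.85 f'_c b)) = 520 − √(520² − 2 × 648.889×10⁶/(0.85 × 36.8 × 510)) = 85.20 mm.
A_s = 0.85 f'_c a b / f_y = 0.85 × 36.8 × 85.20 × 510 / 400 = 3397.9 mm².

A_s ≈ 3400 mm²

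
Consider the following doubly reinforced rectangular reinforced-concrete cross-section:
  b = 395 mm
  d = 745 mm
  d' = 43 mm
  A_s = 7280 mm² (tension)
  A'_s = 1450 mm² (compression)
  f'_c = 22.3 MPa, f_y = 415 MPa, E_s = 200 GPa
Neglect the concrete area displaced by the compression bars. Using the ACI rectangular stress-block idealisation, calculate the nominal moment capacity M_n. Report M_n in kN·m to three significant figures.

M_n ≈ 1830 kN·m

Assume both tension and compression steel yield.
Net tension couple steel: A_s − A'_s = 5830 mm².
a = (A_s − A'_s) f_y / (0.85 f'_c b) = 2419450/(0.85 × 22.3 × 395) = 323.14 mm.
c = a/β₁ = 323.14/0.85 = 380.16 mm; ε'_s = 0.003(c − d')/c = 0.0027 ≥ f_y/E_s = 0.0021, so compression steel does yield.
M_n = (A_s − A'_s) f_y (d − a/2) + A'_s f_y (d − d') = [2419450 × (745 − 161.57) + 601750 × (745 − 43)] × 10⁻⁶ = 1411.58 + 422.43 = 1834.01 kN·m.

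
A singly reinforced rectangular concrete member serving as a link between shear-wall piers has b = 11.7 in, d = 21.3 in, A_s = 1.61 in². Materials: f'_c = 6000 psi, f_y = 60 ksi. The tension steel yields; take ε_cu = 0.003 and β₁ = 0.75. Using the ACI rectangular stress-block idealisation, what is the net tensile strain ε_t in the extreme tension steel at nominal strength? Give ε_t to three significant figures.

a = A_s f_y/(0.85 f'_c b) = 1.619 in.
β₁ = 0.75, so c = a/β₁ = 1.619/0.75 = 2.159 in.
From the linear strain diagram with ε_cu = 0.003: ε_t = 0.003 (d − c)/c = 0.003 × (21.3 − 2.159)/2.159 = 0.0266.
Since ε_t ≥ 0.005, the section is tension-controlled.

ε_t ≈ 0.0266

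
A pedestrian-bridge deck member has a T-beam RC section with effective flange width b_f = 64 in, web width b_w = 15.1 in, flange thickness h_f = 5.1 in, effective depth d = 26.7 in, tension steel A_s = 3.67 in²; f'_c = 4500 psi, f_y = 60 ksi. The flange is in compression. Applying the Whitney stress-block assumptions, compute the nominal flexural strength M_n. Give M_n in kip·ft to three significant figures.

Tension: T = A_s f_y = 3.67 × 60 = 220.2 kips.
Try a within the flange: a = T/(0.85 f'_c b_f) = 220.2/(0.85 × 4.5 × 64) = 0.900 in.
Since a = 0.900 ≤ h_f = 5.1 in, the stress block lies entirely in the flange; analyse as a rectangular beam of width b_f.
M_n = T(d − a/2) = 220.2 × (26.7 − 0.45) = 5780.3 kip·in.
M_n = 5780.3/12 = 481.69 kip·ft.

M_n ≈ 482 kip·ft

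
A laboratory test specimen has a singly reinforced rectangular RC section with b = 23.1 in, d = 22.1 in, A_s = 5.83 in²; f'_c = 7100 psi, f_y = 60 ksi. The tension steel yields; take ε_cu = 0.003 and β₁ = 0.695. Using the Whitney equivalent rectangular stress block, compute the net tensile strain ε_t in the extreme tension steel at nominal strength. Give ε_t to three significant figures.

ε_t ≈ 0.0154

a = A_s f_y/(0.85 f'_c b) = 2.509 in.
β₁ = 0.695, so c = a/β₁ = 2.509/0.695 = 3.610 in.
From the linear strain diagram with ε_cu = 0.003: ε_t = 0.003 (d − c)/c = 0.003 × (22.1 − 3.610)/3.610 = 0.0154.
Since ε_t ≥ 0.005, the section is tension-controlled.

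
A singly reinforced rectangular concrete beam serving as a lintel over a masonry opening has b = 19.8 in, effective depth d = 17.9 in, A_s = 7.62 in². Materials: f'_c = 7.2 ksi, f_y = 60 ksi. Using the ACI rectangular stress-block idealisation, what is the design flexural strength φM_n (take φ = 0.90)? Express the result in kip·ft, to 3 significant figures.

φM_n ≈ 549 kip·ft

T = A_s f_y = 7.62 × 60 = 457.2 kips.
a = T/(0.85 f'_c b) = 457.2/(0.85 × 7.2 × 19.8) = 3.773 in.
M_n = T(d − a/2) = 457.2 × (17.9 − 1.8865) = 7321.4 kip·in = 7321.4/12 = 610.12 kip·ft.
φM_n = 0.90 × 610.12 = 549.11 kip·ft.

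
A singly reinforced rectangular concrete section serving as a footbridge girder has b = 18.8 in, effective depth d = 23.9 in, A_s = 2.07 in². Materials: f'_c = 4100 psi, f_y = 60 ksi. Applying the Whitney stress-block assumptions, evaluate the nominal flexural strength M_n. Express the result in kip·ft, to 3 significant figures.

M_n ≈ 238 kip·ft

T = A_s f_y = 2.07 × 60 = 124.2 kips.
a = T/(0.85 f'_c b) = 124.2/(0.85 × 4.1 × 18.8) = 1.896 in.
M_n = T(d − a/2) = 124.2 × (23.9 − 0.948) = 2850.6 kip·in = 2850.6/12 = 237.55 kip·ft.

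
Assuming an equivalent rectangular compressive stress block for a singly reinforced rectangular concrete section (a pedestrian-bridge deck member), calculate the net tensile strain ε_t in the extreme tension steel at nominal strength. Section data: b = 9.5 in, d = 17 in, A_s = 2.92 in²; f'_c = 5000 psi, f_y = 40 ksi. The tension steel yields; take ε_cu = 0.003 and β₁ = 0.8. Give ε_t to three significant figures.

a = A_s f_y/(0.85 f'_c b) = 2.893 in.
β₁ = 0.8, so c = a/β₁ = 2.893/0.8 = 3.616 in.
From the linear strain diagram with ε_cu = 0.003: ε_t = 0.003 (d − c)/c = 0.003 × (17 − 3.616)/3.616 = 0.0111.
Since ε_t ≥ 0.005, the section is tension-controlled.

ε_t ≈ 0.0111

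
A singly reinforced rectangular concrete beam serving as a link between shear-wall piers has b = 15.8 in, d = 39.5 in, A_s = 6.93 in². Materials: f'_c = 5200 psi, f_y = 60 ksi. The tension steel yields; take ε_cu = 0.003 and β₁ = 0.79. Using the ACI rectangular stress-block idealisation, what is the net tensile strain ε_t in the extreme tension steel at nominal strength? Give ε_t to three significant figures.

ε_t ≈ 0.0127

a = A_s f_y/(0.85 f'_c b) = 5.954 in.
β₁ = 0.79, so c = a/β₁ = 5.954/0.79 = 7.537 in.
From the linear strain diagram with ε_cu = 0.003: ε_t = 0.003 (d − c)/c = 0.003 × (39.5 − 7.537)/7.537 = 0.0127.
Since ε_t ≥ 0.005, the section is tension-controlled.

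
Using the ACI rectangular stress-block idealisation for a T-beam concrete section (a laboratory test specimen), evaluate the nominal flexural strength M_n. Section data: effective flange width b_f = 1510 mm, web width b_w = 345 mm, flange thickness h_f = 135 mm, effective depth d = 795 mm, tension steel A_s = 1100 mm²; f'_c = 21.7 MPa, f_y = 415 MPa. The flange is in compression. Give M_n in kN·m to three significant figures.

Tension: T = A_s f_y = 1100 × 415 = 456500 N.
Try a within the flange: a = T/(0.85 f'_c b_f) = 456500/(0.85 × 21.7 × 1510) = 16.39 mm.
Since a = 16.39 ≤ h_f = 135 mm, the stress block lies entirely in the flange; analyse as a rectangular beam of width b_f.
M_n = T(d − a/2) = 456500 × (795 − 8.195) = 359.18 × 10⁶ N·mm.
M_n = 359.18 kN·m.

M_n ≈ 359 kN·m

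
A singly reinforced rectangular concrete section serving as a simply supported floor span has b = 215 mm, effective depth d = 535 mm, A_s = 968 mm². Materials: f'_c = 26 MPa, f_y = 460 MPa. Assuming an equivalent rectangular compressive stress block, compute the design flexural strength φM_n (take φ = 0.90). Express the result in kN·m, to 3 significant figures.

φM_n ≈ 196 kN·m

T = A_s f_y = 968 × 460 = 445280 N = 445.28 kN.
From C = T: a = T/(0.85 f'_c b) = 445280/(0.85 × 26 × 215) = 93.71 mm.
M_n = T(d − a/2) = 445.28 kN × (535 − 46.855) mm = 217.36 kN·m.
φM_n = 0.90 × 217.36 = 195.62 kN·m.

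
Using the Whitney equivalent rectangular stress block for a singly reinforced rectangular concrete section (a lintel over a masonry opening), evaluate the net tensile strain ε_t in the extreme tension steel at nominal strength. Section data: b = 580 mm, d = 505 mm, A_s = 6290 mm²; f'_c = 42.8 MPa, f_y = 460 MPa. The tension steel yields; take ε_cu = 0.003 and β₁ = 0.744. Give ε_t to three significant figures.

ε_t ≈ 0.00522

a = A_s f_y/(0.85 f'_c b) = 137.13 mm.
β₁ = 0.744, so c = a/β₁ = 137.13/0.744 = 184.31 mm.
From the linear strain diagram with ε_cu = 0.003: ε_t = 0.003 (d − c)/c = 0.003 × (505 − 184.31)/184.31 = 0.00522.
Since ε_t ≥ 0.005, the section is tension-controlled.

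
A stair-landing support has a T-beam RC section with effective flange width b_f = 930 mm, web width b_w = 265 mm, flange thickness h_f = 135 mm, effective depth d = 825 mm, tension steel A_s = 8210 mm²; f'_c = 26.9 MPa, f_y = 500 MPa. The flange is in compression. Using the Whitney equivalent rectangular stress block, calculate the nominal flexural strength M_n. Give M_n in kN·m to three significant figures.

Tension: T = A_s f_y = 8210 × 500 = 4105000 N.
Try a within the flange: a = T/(0.85 f'_c b_f) = 4105000/(0.85 × 26.9 × 930) = 193.05 mm.
a = 193.05 > h_f = 135 mm: the block extends into the web. Split into flange-overhang and web parts.
C_f = 0.85 f'_c (b_f − b_w) h_f = 0.85 × 26.9 × (930 − 265) × 135 = 2052705 N.
Remaining web compression depth: a_w = (T − C_f)/(0.85 f'_c b_w) = (4105000 − 2052705)/(0.85 × 26.9 × 265) = 338.71 mm.
M_n = C_f(d − h_f/2) + (T − C_f)(d − a_w/2) = 2052705 × (825 − 67.5) + 2052295 × (825 − 169.355) = 1554.92 + 1345.58 = 2900.50 × 10⁶ N·mm.
M_n = 2900.50 kN·m.

M_n ≈ 2900 kN·m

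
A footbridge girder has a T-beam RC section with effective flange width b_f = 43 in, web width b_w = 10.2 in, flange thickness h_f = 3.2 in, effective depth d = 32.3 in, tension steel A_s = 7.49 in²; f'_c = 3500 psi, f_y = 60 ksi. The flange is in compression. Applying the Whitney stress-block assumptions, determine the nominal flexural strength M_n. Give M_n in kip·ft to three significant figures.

M_n ≈ 1140 kip·ft

Tension: T = A_s f_y = 7.49 × 60 = 449.4 kips.
Try a within the flange: a = T/(0.85 f'_c b_f) = 449.4/(0.85 × 3.5 × 43) = 3.513 in.
a = 3.513 > h_f = 3.2 in: the block extends into the web. Split into flange-overhang and web parts.
C_f = 0.85 f'_c (b_f − b_w) h_f = 0.85 × 3.5 × (43 − 10.2) × 3.2 = 312.3 kips.
Remaining web compression depth: a_w = (T − C_f)/(0.85 f'_c b_w) = (449.4 − 312.3)/(0.85 × 3.5 × 10.2) = 4.518 in.
M_n = C_f(d − h_f/2) + (T − C_f)(d − a_w/2) = 312.3 × (32.3 − 1.6) + 137.1 × (32.3 − 2.259) = 9587.6 + 4118.6 = 13706.2 kip·in.
M_n = 13706.2/12 = 1142.18 kip·ft.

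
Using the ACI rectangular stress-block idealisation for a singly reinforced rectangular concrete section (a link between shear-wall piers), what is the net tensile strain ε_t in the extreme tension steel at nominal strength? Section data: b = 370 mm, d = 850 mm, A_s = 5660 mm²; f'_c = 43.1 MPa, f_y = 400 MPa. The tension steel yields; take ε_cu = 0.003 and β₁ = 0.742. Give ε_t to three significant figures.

ε_t ≈ 0.00833

a = A_s f_y/(0.85 f'_c b) = 167.02 mm.
β₁ = 0.742, so c = a/β₁ = 167.02/0.742 = 225.09 mm.
From the linear strain diagram with ε_cu = 0.003: ε_t = 0.003 (d − c)/c = 0.003 × (850 − 225.09)/225.09 = 0.00833.
Since ε_t ≥ 0.005, the section is tension-controlled.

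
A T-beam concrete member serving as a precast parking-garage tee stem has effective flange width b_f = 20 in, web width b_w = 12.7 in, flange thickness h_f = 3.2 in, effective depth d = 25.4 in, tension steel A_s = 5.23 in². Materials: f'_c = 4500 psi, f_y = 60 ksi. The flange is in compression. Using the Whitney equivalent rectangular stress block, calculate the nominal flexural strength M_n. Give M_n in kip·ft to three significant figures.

Tension: T = A_s f_y = 5.23 × 60 = 313.8 kips.
Try a within the flange: a = T/(0.85 f'_c b_f) = 313.8/(0.85 × 4.5 × 20) = 4.102 in.
a = 4.102 > h_f = 3.2 in: the block extends into the web. Split into flange-overhang and web parts.
C_f = 0.85 f'_c (b_f − b_w) h_f = 0.85 × 4.5 × (20 − 12.7) × 3.2 = 89.4 kips.
Remaining web compression depth: a_w = (T − C_f)/(0.85 f'_c b_w) = (313.8 − 89.4)/(0.85 × 4.5 × 12.7) = 4.619 in.
M_n = C_f(d − h_f/2) + (T − C_f)(d − a_w/2) = 89.4 × (25.4 − 1.6) + 224.4 × (25.4 − 2.3095) = 2127.7 + 5181.5 = 7309.2 kip·in.
M_n = 7309.2/12 = 609.10 kip·ft.

M_n ≈ 609 kip·ft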